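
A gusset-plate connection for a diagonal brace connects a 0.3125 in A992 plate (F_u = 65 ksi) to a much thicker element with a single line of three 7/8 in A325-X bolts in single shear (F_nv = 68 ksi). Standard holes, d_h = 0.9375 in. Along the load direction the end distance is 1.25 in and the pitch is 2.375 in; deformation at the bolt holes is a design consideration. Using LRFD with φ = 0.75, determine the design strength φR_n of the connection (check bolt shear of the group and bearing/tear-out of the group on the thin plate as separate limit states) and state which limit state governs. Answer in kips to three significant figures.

Bolt shear: A_b = π·0.875²/4 = 0.6013 in²; R_n = 68 × 0.6013 × 3 × 1 = 122.7 kips → 0.75 × 122.7 = 92 kips.
Bearing (1.2 l_c t F_u ≤ 2.4 d t F_u): upper limit = 2.4·0.875·0.3125·65 = 42.66 kips.
  Edge l_c = 1.25 − 0.9375/2 = 0.7812 → r_n = 19.04 kips; interior l_c = 2.375 − 0.9375 = 1.438 → r_n = 35.04 kips.
  R_n,bearing = 1·19.04 + 2·35.04 = 89.12 kips → 0.75 × 89.12 = 66.8 kips.
Bearing governs: 66.8 kips.

66.8 kips (bearing governs)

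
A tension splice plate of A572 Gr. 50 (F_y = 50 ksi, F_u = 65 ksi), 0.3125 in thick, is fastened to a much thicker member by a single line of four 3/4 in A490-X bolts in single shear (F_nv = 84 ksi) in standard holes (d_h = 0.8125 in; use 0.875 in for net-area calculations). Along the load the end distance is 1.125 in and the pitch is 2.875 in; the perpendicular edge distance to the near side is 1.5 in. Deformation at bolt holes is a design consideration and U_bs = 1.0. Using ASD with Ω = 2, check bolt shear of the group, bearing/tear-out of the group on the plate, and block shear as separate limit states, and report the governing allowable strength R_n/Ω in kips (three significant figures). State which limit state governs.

Bolt shear: A_b = π·0.75²/4 = 0.4418 in²; R_n = 84 × 0.4418 × 4 × 1 = 148.4 kips → 148.4 / 2 = 74.2 kips.
Bearing: edge l_c = 0.7188, r_n = 17.52 kips; interior l_c = 2.062, r_n = 36.56 kips; R_n = 17.52 + 3·36.56 = 127.2 kips → 63.6 kips.
Block shear: A_gv = 3.047, A_nv = 2.09, A_nt = 0.332 in²; R_n = min(0.6F_uA_nv, 0.6F_yA_gv) + U_bs·F_u·A_nt = 103.1 kips → 51.5 kips.
Block shear governs: 51.5 kips.

51.5 kips (block shear governs)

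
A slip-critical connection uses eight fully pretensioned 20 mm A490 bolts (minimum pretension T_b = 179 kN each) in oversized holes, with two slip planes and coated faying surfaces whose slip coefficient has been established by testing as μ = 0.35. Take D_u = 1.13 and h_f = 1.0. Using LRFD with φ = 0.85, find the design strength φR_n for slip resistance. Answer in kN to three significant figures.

R_n = μ · D_u · h_f · T_b · n_s · n_b = 0.35 × 1.13 × 1.0 × 179 × 2 × 8 = 1133 kN.
Design strength φR_n = 0.85 × 1133 = 963 kN.

963 kN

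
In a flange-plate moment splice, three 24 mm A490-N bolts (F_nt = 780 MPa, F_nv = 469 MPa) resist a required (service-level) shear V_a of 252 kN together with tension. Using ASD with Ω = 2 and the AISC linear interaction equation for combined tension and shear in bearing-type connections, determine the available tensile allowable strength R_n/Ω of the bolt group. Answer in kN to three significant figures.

269 kN

A_b = π·24²/4 = 452.4 mm²; f_rv = 252 × 1000 / (3 × 452.4) = 185.7 MPa.
F'_nt = 1.3 F_nt − (Ω F_nt / F_nv) f_rv = 1.3·780 − (2·780/469)·185.7 = 396.4 MPa, capped at F_nt → F'_nt = 396.4 MPa.
R_n = F'_nt · A_b · n = 396.4 × 452.4 × 3 / 1000 = 538 kN.
Allowable strength R_n/Ω = 538 / 2 = 269 kN.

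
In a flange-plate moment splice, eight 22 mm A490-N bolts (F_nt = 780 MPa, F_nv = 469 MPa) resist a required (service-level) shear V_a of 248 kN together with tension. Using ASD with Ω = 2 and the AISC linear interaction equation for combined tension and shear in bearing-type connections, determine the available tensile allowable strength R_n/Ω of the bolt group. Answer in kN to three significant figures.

A_b = π·22²/4 = 380.1 mm²; f_rv = 248 × 1000 / (8 × 380.1) = 81.55 MPa.
F'_nt = 1.3 F_nt − (Ω F_nt / F_nv) f_rv = 1.3·780 − (2·780/469)·81.55 = 742.7 MPa, capped at F_nt → F'_nt = 742.7 MPa.
R_n = F'_nt · A_b · n = 742.7 × 380.1 × 8 / 1000 = 2259 kN.
Allowable strength R_n/Ω = 2259 / 2 = 1130 kN.

1130 kN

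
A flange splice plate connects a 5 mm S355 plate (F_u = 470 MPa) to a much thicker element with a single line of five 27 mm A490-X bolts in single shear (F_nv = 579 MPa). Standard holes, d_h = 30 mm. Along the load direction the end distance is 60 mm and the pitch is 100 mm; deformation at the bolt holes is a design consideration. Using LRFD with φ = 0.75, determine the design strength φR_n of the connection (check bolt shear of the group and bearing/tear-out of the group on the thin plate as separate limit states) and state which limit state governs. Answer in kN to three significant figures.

Bolt shear: A_b = π·27²/4 = 572.6 mm²; R_n = 579 × 572.6 × 5 × 1 / 1000 = 1658 kN → 0.75 × 1658 = 1240 kN.
Bearing (1.2 l_c t F_u ≤ 2.4 d t F_u): upper limit = 2.4·27·5·470 / 1000 = 152.3 kN.
  Edge l_c = 60 − 30/2 = 45 → r_n = 126.9 kN; interior l_c = 100 − 30 = 70 → r_n = 152.3 kN.
  R_n,bearing = 1·126.9 + 4·152.3 = 736 kN → 0.75 × 736 = 552 kN.
Bearing governs: 552 kN.

552 kN (bearing governs)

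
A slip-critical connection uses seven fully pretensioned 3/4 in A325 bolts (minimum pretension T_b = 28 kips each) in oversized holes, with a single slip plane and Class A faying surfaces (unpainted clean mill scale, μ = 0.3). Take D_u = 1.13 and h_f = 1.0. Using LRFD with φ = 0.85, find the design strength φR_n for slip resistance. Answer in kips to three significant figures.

56.5 kips

R_n = μ · D_u · h_f · T_b · n_s · n_b = 0.3 × 1.13 × 1.0 × 28 × 1 × 7 = 66.44 kips.
Design strength φR_n = 0.85 × 66.44 = 56.5 kips.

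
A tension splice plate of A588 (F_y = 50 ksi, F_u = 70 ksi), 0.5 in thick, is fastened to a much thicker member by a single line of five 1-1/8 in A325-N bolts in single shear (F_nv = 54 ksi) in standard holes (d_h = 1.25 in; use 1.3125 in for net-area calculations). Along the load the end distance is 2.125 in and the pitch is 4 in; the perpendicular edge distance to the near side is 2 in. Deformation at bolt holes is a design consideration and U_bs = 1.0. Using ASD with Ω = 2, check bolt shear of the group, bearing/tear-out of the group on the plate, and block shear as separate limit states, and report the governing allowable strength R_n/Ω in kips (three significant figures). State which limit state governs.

Bolt shear: A_b = π·1.125²/4 = 0.994 in²; R_n = 54 × 0.994 × 5 × 1 = 268.4 kips → 268.4 / 2 = 134 kips.
Bearing: edge l_c = 1.5, r_n = 63 kips; interior l_c = 2.75, r_n = 94.5 kips; R_n = 63 + 4·94.5 = 441 kips → 220 kips.
Block shear: A_gv = 9.062, A_nv = 6.109, A_nt = 0.6719 in²; R_n = min(0.6F_uA_nv, 0.6F_yA_gv) + U_bs·F_u·A_nt = 303.6 kips → 152 kips.
Bolt shear governs: 134 kips.

134 kips (bolt shear governs)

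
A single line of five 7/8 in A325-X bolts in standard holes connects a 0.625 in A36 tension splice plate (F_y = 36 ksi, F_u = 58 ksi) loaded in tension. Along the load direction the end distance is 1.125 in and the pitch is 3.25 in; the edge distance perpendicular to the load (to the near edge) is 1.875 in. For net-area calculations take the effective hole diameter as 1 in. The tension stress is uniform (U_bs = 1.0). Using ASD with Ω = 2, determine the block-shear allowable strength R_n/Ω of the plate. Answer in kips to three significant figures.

Shear plane L_v = 1.125 + 4·3.25 = 14.12 in; A_gv = 14.12 × 0.625 = 8.828 in².
A_nv = (14.12 − 4.5·1) × 0.625 = 6.016 in².
A_nt = (1.875 − 0.5·1) × 0.625 = 0.8594 in².
0.6 F_u A_nv = 209.3 kips; 0.6 F_y A_gv = 190.7 kips → shear yielding governs the shear term.
R_n = 190.7 + 1.0 × 58 × 0.8594 = 240.5 kips.
Allowable strength R_n/Ω = 240.5 / 2 = 120 kips.

120 kips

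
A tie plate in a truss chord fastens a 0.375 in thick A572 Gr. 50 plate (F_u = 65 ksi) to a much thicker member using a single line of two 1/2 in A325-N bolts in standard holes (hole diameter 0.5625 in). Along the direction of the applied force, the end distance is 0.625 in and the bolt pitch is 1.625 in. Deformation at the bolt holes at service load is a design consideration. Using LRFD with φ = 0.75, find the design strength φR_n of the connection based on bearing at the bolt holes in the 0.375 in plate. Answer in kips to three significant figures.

29.5 kips

Per bolt r_n = 1.2 l_c t F_u ≤ 2.4 d t F_u; upper limit = 2.4 × 0.5 × 0.375 × 65 = 29.25 kips.
Edge bolt: l_c = 0.625 − 0.5625/2 = 0.3438 in → 1.2 × 0.3438 × 0.375 × 65 = 10.05 → r_n = 10.05 kips.
Interior bolts: l_c = 1.625 − 0.5625 = 1.062 in → 1.2 × 1.062 × 0.375 × 65 = 31.08 → r_n = 29.25 kips.
R_n = 1 × 10.05 + 1 × 29.25 = 39.3 kips.
Design strength φR_n = 0.75 × 39.3 = 29.5 kips.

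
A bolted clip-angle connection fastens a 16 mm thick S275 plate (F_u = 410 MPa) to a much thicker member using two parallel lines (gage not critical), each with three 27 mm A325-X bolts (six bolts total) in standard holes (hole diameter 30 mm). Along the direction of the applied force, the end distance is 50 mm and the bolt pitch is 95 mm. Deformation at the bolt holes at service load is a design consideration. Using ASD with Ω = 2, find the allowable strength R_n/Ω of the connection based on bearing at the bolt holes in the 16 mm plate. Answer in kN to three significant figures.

Per bolt r_n = 1.2 l_c t F_u ≤ 2.4 d t F_u; upper limit = 2.4 × 27 × 16 × 410 / 1000 = 425.1 kN.
Edge bolt: l_c = 50 − 30/2 = 35 mm → 1.2 × 35 × 16 × 410 / 1000 = 275.5 → r_n = 275.5 kN.
Interior bolts: l_c = 95 − 30 = 65 mm → 1.2 × 65 × 16 × 410 / 1000 = 511.7 → r_n = 425.1 kN.
R_n = 2 × 275.5 + 4 × 425.1 = 2251 kN.
Allowable strength R_n/Ω = 2251 / 2 = 1130 kN.

1130 kN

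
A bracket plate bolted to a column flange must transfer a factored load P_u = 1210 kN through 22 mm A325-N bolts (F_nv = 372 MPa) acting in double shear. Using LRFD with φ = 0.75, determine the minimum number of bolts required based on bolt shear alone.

A_b = π·22²/4 = 380.1 mm².
Per-bolt design strength φR_n = 0.75 × 372 × 380.1 × 2 / 1000 = 212.1 kN.
n ≥ 1210 / 212.1 = 5.704 → use 6 bolts.

6 bolts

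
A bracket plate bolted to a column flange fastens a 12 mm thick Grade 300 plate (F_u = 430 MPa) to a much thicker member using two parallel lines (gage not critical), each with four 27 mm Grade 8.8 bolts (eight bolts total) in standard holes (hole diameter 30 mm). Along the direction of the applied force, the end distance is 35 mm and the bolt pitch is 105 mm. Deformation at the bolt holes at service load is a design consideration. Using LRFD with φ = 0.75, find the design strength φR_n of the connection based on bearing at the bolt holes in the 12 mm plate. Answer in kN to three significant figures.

1690 kN

Per bolt r_n = 1.2 l_c t F_u ≤ 2.4 d t F_u; upper limit = 2.4 × 27 × 12 × 430 / 1000 = 334.4 kN.
Edge bolt: l_c = 35 − 30/2 = 20 mm → 1.2 × 20 × 12 × 430 / 1000 = 123.8 → r_n = 123.8 kN.
Interior bolts: l_c = 105 − 30 = 75 mm → 1.2 × 75 × 12 × 430 / 1000 = 464.4 → r_n = 334.4 kN.
R_n = 2 × 123.8 + 6 × 334.4 = 2254 kN.
Design strength φR_n = 0.75 × 2254 = 1690 kN.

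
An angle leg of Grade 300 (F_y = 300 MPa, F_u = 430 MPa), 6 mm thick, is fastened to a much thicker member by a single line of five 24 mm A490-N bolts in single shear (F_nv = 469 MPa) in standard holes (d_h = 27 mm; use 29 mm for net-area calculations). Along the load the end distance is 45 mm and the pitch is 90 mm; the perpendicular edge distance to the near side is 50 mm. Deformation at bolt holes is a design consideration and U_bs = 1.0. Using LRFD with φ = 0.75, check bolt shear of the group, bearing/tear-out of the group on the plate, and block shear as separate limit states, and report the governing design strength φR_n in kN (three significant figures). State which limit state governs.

Bolt shear: A_b = π·24²/4 = 452.4 mm²; R_n = 469 × 452.4 × 5 × 1 / 1000 = 1061 kN → 0.75 × 1061 = 796 kN.
Bearing: edge l_c = 31.5, r_n = 97.52 kN; interior l_c = 63, r_n = 148.6 kN; R_n = 97.52 + 4·148.6 = 692 kN → 519 kN.
Block shear: A_gv = 2430, A_nv = 1647, A_nt = 213 mm²; R_n = min(0.6F_uA_nv, 0.6F_yA_gv) + U_bs·F_u·A_nt = 516.5 kN → 387 kN.
Block shear governs: 387 kN.

387 kN (block shear governs)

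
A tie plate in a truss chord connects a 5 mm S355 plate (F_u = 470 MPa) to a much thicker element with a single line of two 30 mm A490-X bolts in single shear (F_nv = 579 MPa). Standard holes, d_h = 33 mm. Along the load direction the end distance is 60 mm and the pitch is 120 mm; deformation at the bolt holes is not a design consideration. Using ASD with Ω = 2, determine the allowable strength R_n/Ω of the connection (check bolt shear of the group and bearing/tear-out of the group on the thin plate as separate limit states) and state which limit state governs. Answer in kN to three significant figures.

Bolt shear: A_b = π·30²/4 = 706.9 mm²; R_n = 579 × 706.9 × 2 × 1 / 1000 = 818.5 kN → 818.5 / 2 = 409 kN.
Bearing (1.5 l_c t F_u ≤ 3.0 d t F_u): upper limit = 3.0·30·5·470 / 1000 = 211.5 kN.
  Edge l_c = 60 − 33/2 = 43.5 → r_n = 153.3 kN; interior l_c = 120 − 33 = 87 → r_n = 211.5 kN.
  R_n,bearing = 1·153.3 + 1·211.5 = 364.8 kN → 364.8 / 2 = 182 kN.
Bearing governs: 182 kN.

182 kN (bearing governs)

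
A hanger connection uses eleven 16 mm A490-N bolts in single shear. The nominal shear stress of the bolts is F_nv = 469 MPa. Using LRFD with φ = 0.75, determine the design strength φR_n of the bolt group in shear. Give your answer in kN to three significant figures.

778 kN

A_b = π × 16² / 4 = 201.1 mm².
R_n = F_nv · A_b · n · n_s = 469 × 201.1 × 11 × 1 / 1000 = 1037 kN.
Design strength φR_n = 0.75 × 1037 = 778 kN.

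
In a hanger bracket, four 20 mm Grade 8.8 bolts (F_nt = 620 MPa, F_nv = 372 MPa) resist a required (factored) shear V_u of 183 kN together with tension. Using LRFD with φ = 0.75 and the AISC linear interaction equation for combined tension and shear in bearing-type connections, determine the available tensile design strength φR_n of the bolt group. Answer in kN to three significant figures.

455 kN

A_b = π·20²/4 = 314.2 mm²; f_rv = 183 × 1000 / (4 × 314.2) = 145.6 MPa.
F'_nt = 1.3 F_nt − (F_nt / φF_nv) f_rv = 1.3·620 − (620/(0.75·372))·145.6 = 482.4 MPa, capped at F_nt → F'_nt = 482.4 MPa.
R_n = F'_nt · A_b · n = 482.4 × 314.2 × 4 / 1000 = 606.2 kN.
Design strength φR_n = 0.75 × 606.2 = 455 kN.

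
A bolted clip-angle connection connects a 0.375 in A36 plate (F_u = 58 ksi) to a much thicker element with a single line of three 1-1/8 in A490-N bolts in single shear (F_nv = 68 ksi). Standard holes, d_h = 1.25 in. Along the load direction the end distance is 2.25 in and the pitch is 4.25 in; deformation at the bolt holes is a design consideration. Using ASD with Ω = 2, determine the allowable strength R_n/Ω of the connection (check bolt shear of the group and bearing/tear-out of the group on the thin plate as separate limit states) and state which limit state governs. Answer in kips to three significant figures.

Bolt shear: A_b = π·1.125²/4 = 0.994 in²; R_n = 68 × 0.994 × 3 × 1 = 202.8 kips → 202.8 / 2 = 101 kips.
Bearing (1.2 l_c t F_u ≤ 2.4 d t F_u): upper limit = 2.4·1.125·0.375·58 = 58.72 kips.
  Edge l_c = 2.25 − 1.25/2 = 1.625 → r_n = 42.41 kips; interior l_c = 4.25 − 1.25 = 3 → r_n = 58.72 kips.
  R_n,bearing = 1·42.41 + 2·58.72 = 159.9 kips → 159.9 / 2 = 79.9 kips.
Bearing governs: 79.9 kips.

79.9 kips (bearing governs)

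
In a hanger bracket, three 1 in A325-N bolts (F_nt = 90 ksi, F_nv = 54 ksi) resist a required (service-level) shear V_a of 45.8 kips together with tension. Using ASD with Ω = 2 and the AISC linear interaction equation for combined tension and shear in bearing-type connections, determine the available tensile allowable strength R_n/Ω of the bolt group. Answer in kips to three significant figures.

A_b = π·1²/4 = 0.7854 in²; f_rv = 45.8 / (3 × 0.7854) = 19.44 ksi.
F'_nt = 1.3 F_nt − (Ω F_nt / F_nv) f_rv = 1.3·90 − (2·90/54)·19.44 = 52.21 ksi, capped at F_nt → F'_nt = 52.21 ksi.
R_n = F'_nt · A_b · n = 52.21 × 0.7854 × 3 = 123 kips.
Allowable strength R_n/Ω = 123 / 2 = 61.5 kips.

61.5 kips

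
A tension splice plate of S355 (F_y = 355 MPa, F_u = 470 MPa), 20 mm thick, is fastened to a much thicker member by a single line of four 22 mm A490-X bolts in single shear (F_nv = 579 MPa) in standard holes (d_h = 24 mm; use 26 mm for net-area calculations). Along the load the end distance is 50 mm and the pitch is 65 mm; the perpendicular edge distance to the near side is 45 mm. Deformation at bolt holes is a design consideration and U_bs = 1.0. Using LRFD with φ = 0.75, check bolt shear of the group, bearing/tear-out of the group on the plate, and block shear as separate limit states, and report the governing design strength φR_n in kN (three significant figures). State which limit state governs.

Bolt shear: A_b = π·22²/4 = 380.1 mm²; R_n = 579 × 380.1 × 4 × 1 / 1000 = 880.4 kN → 0.75 × 880.4 = 660 kN.
Bearing: edge l_c = 38, r_n = 428.6 kN; interior l_c = 41, r_n = 462.5 kN; R_n = 428.6 + 3·462.5 = 1816 kN → 1360 kN.
Block shear: A_gv = 4900, A_nv = 3080, A_nt = 640 mm²; R_n = min(0.6F_uA_nv, 0.6F_yA_gv) + U_bs·F_u·A_nt = 1169 kN → 877 kN.
Bolt shear governs: 660 kN.

660 kN (bolt shear governs)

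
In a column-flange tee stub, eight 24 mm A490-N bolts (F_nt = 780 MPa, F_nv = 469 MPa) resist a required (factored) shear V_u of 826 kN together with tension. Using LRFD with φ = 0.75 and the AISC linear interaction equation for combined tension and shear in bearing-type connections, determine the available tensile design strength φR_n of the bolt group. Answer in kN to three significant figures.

1380 kN

A_b = π·24²/4 = 452.4 mm²; f_rv = 826 × 1000 / (8 × 452.4) = 228.2 MPa.
F'_nt = 1.3 F_nt − (F_nt / φF_nv) f_rv = 1.3·780 − (780/(0.75·469))·228.2 = 507.9 MPa, capped at F_nt → F'_nt = 507.9 MPa.
R_n = F'_nt · A_b · n = 507.9 × 452.4 × 8 / 1000 = 1838 kN.
Design strength φR_n = 0.75 × 1838 = 1380 kN.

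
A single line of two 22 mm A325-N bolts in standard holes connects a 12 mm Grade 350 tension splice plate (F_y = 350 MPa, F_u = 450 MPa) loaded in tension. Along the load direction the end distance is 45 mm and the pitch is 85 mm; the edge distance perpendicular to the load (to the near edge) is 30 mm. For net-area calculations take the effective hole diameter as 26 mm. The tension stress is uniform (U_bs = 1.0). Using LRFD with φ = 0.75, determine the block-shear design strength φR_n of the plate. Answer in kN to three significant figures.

Shear plane L_v = 45 + 1·85 = 130 mm; A_gv = 130 × 12 = 1560 mm².
A_nv = (130 − 1.5·26) × 12 = 1092 mm².
A_nt = (30 − 0.5·26) × 12 = 204 mm².
0.6 F_u A_nv = 294.8 kN; 0.6 F_y A_gv = 327.6 kN → shear rupture governs the shear term.
R_n = 294.8 + 1.0 × 450 × 204 / 1000 = 386.6 kN.
Design strength φR_n = 0.75 × 386.6 = 290 kN.

290 kN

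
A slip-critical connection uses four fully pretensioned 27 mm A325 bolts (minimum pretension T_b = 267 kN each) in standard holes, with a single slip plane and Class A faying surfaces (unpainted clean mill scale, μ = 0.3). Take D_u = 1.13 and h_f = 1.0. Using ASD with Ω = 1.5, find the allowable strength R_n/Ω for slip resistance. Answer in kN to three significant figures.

R_n = μ · D_u · h_f · T_b · n_s · n_b = 0.3 × 1.13 × 1.0 × 267 × 1 × 4 = 362.1 kN.
Allowable strength R_n/Ω = 362.1 / 1.5 = 241 kN.

241 kN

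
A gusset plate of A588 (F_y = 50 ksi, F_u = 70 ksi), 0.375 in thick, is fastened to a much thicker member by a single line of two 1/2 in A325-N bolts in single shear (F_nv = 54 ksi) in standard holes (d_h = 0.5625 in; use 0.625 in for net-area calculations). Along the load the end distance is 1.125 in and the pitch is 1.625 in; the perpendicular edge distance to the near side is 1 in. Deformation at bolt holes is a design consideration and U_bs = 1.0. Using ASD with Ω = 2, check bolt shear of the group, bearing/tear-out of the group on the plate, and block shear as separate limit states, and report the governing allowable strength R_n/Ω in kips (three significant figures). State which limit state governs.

Bolt shear: A_b = π·0.5²/4 = 0.1963 in²; R_n = 54 × 0.1963 × 2 × 1 = 21.21 kips → 21.21 / 2 = 10.6 kips.
Bearing: edge l_c = 0.8438, r_n = 26.58 kips; interior l_c = 1.062, r_n = 31.5 kips; R_n = 26.58 + 1·31.5 = 58.08 kips → 29 kips.
Block shear: A_gv = 1.031, A_nv = 0.6797, A_nt = 0.2578 in²; R_n = min(0.6F_uA_nv, 0.6F_yA_gv) + U_bs·F_u·A_nt = 46.59 kips → 23.3 kips.
Bolt shear governs: 10.6 kips.

10.6 kips (bolt shear governs)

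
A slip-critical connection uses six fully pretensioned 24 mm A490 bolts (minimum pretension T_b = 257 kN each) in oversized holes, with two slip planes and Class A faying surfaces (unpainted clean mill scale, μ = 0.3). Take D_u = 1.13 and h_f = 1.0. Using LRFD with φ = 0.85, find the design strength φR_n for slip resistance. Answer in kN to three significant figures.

889 kN

R_n = μ · D_u · h_f · T_b · n_s · n_b = 0.3 × 1.13 × 1.0 × 257 × 2 × 6 = 1045 kN.
Design strength φR_n = 0.85 × 1045 = 889 kN.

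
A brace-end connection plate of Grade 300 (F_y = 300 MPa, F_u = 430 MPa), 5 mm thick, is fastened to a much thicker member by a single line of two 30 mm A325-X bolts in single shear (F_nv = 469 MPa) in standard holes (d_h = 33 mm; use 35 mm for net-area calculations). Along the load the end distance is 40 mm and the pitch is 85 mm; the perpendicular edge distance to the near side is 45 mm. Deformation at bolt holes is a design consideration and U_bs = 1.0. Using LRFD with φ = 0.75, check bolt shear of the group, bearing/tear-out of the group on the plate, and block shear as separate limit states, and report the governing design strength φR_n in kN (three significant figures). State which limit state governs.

Bolt shear: A_b = π·30²/4 = 706.9 mm²; R_n = 469 × 706.9 × 2 × 1 / 1000 = 663 kN → 0.75 × 663 = 497 kN.
Bearing: edge l_c = 23.5, r_n = 60.63 kN; interior l_c = 52, r_n = 134.2 kN; R_n = 60.63 + 1·134.2 = 194.8 kN → 146 kN.
Block shear: A_gv = 625, A_nv = 362.5, A_nt = 137.5 mm²; R_n = min(0.6F_uA_nv, 0.6F_yA_gv) + U_bs·F_u·A_nt = 152.7 kN → 114 kN.
Block shear governs: 114 kN.

114 kN (block shear governs)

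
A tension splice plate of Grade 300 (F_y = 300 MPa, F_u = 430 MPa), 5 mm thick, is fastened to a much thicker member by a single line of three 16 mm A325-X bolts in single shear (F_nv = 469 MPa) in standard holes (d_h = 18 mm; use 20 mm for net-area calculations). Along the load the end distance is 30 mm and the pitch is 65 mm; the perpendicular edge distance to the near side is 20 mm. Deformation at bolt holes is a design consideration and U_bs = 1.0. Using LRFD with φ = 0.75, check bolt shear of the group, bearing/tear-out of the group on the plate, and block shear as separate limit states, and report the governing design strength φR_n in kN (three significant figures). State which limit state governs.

Bolt shear: A_b = π·16²/4 = 201.1 mm²; R_n = 469 × 201.1 × 3 × 1 / 1000 = 282.9 kN → 0.75 × 282.9 = 212 kN.
Bearing: edge l_c = 21, r_n = 54.18 kN; interior l_c = 47, r_n = 82.56 kN; R_n = 54.18 + 2·82.56 = 219.3 kN → 164 kN.
Block shear: A_gv = 800, A_nv = 550, A_nt = 50 mm²; R_n = min(0.6F_uA_nv, 0.6F_yA_gv) + U_bs·F_u·A_nt = 163.4 kN → 123 kN.
Block shear governs: 123 kN.

123 kN (block shear governs)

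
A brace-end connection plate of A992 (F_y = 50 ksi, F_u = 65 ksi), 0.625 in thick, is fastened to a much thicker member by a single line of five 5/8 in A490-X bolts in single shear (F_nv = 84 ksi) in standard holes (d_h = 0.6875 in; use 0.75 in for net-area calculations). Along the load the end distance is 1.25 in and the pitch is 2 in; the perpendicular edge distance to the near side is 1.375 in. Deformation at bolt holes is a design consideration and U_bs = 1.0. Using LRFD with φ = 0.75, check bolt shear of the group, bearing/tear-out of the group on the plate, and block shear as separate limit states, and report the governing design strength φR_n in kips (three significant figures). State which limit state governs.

96.6 kips (bolt shear governs)

Bolt shear: A_b = π·0.625²/4 = 0.3068 in²; R_n = 84 × 0.3068 × 5 × 1 = 128.9 kips → 0.75 × 128.9 = 96.6 kips.
Bearing: edge l_c = 0.9062, r_n = 44.18 kips; interior l_c = 1.312, r_n = 60.94 kips; R_n = 44.18 + 4·60.94 = 287.9 kips → 216 kips.
Block shear: A_gv = 5.781, A_nv = 3.672, A_nt = 0.625 in²; R_n = min(0.6F_uA_nv, 0.6F_yA_gv) + U_bs·F_u·A_nt = 183.8 kips → 138 kips.
Bolt shear governs: 96.6 kips.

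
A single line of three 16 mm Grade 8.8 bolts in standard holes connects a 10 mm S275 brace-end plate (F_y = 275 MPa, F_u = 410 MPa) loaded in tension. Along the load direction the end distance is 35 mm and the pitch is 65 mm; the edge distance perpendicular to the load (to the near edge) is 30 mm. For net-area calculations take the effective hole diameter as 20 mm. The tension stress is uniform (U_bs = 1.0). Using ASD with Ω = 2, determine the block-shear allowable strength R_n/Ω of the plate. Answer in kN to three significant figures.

Shear plane L_v = 35 + 2·65 = 165 mm; A_gv = 165 × 10 = 1650 mm².
A_nv = (165 − 2.5·20) × 10 = 1150 mm².
A_nt = (30 − 0.5·20) × 10 = 200 mm².
0.6 F_u A_nv = 282.9 kN; 0.6 F_y A_gv = 272.2 kN → shear yielding governs the shear term.
R_n = 272.2 + 1.0 × 410 × 200 / 1000 = 354.2 kN.
Allowable strength R_n/Ω = 354.2 / 2 = 177 kN.

177 kN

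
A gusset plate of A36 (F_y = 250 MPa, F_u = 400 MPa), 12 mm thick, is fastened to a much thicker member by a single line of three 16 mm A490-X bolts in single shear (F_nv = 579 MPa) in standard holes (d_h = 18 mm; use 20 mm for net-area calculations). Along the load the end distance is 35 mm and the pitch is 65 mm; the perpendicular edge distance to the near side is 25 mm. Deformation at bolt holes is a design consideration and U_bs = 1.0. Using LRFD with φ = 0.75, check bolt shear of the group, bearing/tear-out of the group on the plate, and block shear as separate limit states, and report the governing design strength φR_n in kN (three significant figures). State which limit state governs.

262 kN (bolt shear governs)

Bolt shear: A_b = π·16²/4 = 201.1 mm²; R_n = 579 × 201.1 × 3 × 1 / 1000 = 349.2 kN → 0.75 × 349.2 = 262 kN.
Bearing: edge l_c = 26, r_n = 149.8 kN; interior l_c = 47, r_n = 184.3 kN; R_n = 149.8 + 2·184.3 = 518.4 kN → 389 kN.
Block shear: A_gv = 1980, A_nv = 1380, A_nt = 180 mm²; R_n = min(0.6F_uA_nv, 0.6F_yA_gv) + U_bs·F_u·A_nt = 369 kN → 277 kN.
Bolt shear governs: 262 kN.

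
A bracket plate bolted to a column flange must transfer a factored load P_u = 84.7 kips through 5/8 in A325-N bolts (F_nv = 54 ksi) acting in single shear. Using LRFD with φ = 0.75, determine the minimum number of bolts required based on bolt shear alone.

A_b = π·0.625²/4 = 0.3068 in².
Per-bolt design strength φR_n = 0.75 × 54 × 0.3068 × 1 = 12.43 kips.
n ≥ 84.7 / 12.43 = 6.817 → use 7 bolts.

7 bolts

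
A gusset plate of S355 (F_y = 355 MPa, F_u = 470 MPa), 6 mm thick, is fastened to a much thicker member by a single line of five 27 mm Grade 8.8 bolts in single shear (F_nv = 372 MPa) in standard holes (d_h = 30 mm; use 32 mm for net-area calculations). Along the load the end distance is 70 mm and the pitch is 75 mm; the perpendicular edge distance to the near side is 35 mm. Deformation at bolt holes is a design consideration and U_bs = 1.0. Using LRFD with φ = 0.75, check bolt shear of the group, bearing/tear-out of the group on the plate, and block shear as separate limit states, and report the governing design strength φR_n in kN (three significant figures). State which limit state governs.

Bolt shear: A_b = π·27²/4 = 572.6 mm²; R_n = 372 × 572.6 × 5 × 1 / 1000 = 1065 kN → 0.75 × 1065 = 799 kN.
Bearing: edge l_c = 55, r_n = 182.7 kN; interior l_c = 45, r_n = 152.3 kN; R_n = 182.7 + 4·152.3 = 791.9 kN → 594 kN.
Block shear: A_gv = 2220, A_nv = 1356, A_nt = 114 mm²; R_n = min(0.6F_uA_nv, 0.6F_yA_gv) + U_bs·F_u·A_nt = 436 kN → 327 kN.
Block shear governs: 327 kN.

327 kN (block shear governs)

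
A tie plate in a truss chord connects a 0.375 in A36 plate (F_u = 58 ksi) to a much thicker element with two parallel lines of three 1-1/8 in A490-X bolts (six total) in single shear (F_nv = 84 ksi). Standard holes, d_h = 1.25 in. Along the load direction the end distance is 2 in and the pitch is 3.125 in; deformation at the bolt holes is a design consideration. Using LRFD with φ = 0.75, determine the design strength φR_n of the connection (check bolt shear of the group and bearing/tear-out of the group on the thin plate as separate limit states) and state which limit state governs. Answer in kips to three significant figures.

201 kips (bearing governs)

Bolt shear: A_b = π·1.125²/4 = 0.994 in²; R_n = 84 × 0.994 × 6 × 1 = 501 kips → 0.75 × 501 = 376 kips.
Bearing (1.2 l_c t F_u ≤ 2.4 d t F_u): upper limit = 2.4·1.125·0.375·58 = 58.72 kips.
  Edge l_c = 2 − 1.25/2 = 1.375 → r_n = 35.89 kips; interior l_c = 3.125 − 1.25 = 1.875 → r_n = 48.94 kips.
  R_n,bearing = 2·35.89 + 4·48.94 = 267.5 kips → 0.75 × 267.5 = 201 kips.
Bearing governs: 201 kips.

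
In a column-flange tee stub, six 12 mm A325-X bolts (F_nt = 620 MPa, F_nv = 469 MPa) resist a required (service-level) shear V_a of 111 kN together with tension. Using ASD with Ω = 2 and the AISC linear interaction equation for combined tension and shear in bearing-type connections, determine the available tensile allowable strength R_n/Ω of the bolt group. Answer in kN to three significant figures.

A_b = π·12²/4 = 113.1 mm²; f_rv = 111 × 1000 / (6 × 113.1) = 163.6 MPa.
F'_nt = 1.3 F_nt − (Ω F_nt / F_nv) f_rv = 1.3·620 − (2·620/469)·163.6 = 373.5 MPa, capped at F_nt → F'_nt = 373.5 MPa.
R_n = F'_nt · A_b · n = 373.5 × 113.1 × 6 / 1000 = 253.5 kN.
Allowable strength R_n/Ω = 253.5 / 2 = 127 kN.

127 kN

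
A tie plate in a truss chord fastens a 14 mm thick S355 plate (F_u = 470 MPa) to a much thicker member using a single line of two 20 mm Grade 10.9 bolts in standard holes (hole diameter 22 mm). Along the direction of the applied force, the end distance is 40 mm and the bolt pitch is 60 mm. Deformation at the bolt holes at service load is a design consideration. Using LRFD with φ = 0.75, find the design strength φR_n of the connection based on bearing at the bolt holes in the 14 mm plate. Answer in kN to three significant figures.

Per bolt r_n = 1.2 l_c t F_u ≤ 2.4 d t F_u; upper limit = 2.4 × 20 × 14 × 470 / 1000 = 315.8 kN.
Edge bolt: l_c = 40 − 22/2 = 29 mm → 1.2 × 29 × 14 × 470 / 1000 = 229 → r_n = 229 kN.
Interior bolts: l_c = 60 − 22 = 38 mm → 1.2 × 38 × 14 × 470 / 1000 = 300 → r_n = 300 kN.
R_n = 1 × 229 + 1 × 300 = 529 kN.
Design strength φR_n = 0.75 × 529 = 397 kN.

397 kN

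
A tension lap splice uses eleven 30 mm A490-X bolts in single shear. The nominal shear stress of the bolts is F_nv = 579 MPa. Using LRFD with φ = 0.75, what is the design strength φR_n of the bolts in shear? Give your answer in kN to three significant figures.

A_b = π × 30² / 4 = 706.9 mm².
R_n = F_nv · A_b · n · n_s = 579 × 706.9 × 11 × 1 / 1000 = 4502 kN.
Design strength φR_n = 0.75 × 4502 = 3380 kN.

3380 kN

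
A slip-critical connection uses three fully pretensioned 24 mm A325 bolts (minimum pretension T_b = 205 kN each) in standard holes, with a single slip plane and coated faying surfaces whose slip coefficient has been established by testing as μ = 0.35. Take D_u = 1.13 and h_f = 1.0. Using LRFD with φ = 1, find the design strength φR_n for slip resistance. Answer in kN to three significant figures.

R_n = μ · D_u · h_f · T_b · n_s · n_b = 0.35 × 1.13 × 1.0 × 205 × 1 × 3 = 243.2 kN.
Design strength φR_n = 1 × 243.2 = 243 kN.

243 kN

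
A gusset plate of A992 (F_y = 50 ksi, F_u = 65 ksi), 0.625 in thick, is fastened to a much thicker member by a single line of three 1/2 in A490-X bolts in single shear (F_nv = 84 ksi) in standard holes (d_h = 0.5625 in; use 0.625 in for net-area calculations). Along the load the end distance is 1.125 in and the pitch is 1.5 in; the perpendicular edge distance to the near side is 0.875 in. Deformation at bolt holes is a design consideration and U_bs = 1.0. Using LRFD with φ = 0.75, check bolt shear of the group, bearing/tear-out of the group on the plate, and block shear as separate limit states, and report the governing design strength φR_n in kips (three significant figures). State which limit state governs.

37.1 kips (bolt shear governs)

Bolt shear: A_b = π·0.5²/4 = 0.1963 in²; R_n = 84 × 0.1963 × 3 × 1 = 49.48 kips → 0.75 × 49.48 = 37.1 kips.
Bearing: edge l_c = 0.8438, r_n = 41.13 kips; interior l_c = 0.9375, r_n = 45.7 kips; R_n = 41.13 + 2·45.7 = 132.5 kips → 99.4 kips.
Block shear: A_gv = 2.578, A_nv = 1.602, A_nt = 0.3516 in²; R_n = min(0.6F_uA_nv, 0.6F_yA_gv) + U_bs·F_u·A_nt = 85.31 kips → 64 kips.
Bolt shear governs: 37.1 kips.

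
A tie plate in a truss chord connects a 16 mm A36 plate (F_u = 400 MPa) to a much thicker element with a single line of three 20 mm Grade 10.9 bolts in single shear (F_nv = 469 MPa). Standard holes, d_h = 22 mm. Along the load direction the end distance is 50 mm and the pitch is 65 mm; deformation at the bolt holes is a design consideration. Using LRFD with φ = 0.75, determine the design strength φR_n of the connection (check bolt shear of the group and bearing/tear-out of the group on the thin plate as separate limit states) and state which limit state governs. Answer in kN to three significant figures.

Bolt shear: A_b = π·20²/4 = 314.2 mm²; R_n = 469 × 314.2 × 3 × 1 / 1000 = 442 kN → 0.75 × 442 = 332 kN.
Bearing (1.2 l_c t F_u ≤ 2.4 d t F_u): upper limit = 2.4·20·16·400 / 1000 = 307.2 kN.
  Edge l_c = 50 − 22/2 = 39 → r_n = 299.5 kN; interior l_c = 65 − 22 = 43 → r_n = 307.2 kN.
  R_n,bearing = 1·299.5 + 2·307.2 = 913.9 kN → 0.75 × 913.9 = 685 kN.
Bolt shear governs: 332 kN.

332 kN (bolt shear governs)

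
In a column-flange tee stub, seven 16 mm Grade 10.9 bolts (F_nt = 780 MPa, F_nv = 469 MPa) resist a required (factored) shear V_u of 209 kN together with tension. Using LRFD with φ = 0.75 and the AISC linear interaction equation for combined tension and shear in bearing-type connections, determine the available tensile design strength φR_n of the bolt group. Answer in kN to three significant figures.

A_b = π·16²/4 = 201.1 mm²; f_rv = 209 × 1000 / (7 × 201.1) = 148.5 MPa.
F'_nt = 1.3 F_nt − (F_nt / φF_nv) f_rv = 1.3·780 − (780/(0.75·469))·148.5 = 684.7 MPa, capped at F_nt → F'_nt = 684.7 MPa.
R_n = F'_nt · A_b · n = 684.7 × 201.1 × 7 / 1000 = 963.7 kN.
Design strength φR_n = 0.75 × 963.7 = 723 kN.

723 kN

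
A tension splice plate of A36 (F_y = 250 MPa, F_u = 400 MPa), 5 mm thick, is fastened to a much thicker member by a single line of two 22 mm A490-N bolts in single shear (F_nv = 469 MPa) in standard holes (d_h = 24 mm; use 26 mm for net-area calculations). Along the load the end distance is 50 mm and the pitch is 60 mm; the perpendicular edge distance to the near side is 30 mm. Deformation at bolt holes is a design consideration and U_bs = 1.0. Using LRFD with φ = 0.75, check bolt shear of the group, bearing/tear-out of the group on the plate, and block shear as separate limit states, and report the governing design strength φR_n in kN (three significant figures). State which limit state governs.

87.4 kN (block shear governs)

Bolt shear: A_b = π·22²/4 = 380.1 mm²; R_n = 469 × 380.1 × 2 × 1 / 1000 = 356.6 kN → 0.75 × 356.6 = 267 kN.
Bearing: edge l_c = 38, r_n = 91.2 kN; interior l_c = 36, r_n = 86.4 kN; R_n = 91.2 + 1·86.4 = 177.6 kN → 133 kN.
Block shear: A_gv = 550, A_nv = 355, A_nt = 85 mm²; R_n = min(0.6F_uA_nv, 0.6F_yA_gv) + U_bs·F_u·A_nt = 116.5 kN → 87.4 kN.
Block shear governs: 87.4 kN.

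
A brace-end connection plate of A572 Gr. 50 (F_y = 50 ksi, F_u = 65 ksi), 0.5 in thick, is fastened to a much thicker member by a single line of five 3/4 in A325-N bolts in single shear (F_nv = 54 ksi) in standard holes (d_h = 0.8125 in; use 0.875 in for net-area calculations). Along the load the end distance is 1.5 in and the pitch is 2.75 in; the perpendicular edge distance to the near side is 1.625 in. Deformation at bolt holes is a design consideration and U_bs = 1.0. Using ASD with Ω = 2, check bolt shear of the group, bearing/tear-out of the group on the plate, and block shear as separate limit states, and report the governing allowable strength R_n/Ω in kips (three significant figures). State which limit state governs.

Bolt shear: A_b = π·0.75²/4 = 0.4418 in²; R_n = 54 × 0.4418 × 5 × 1 = 119.3 kips → 119.3 / 2 = 59.6 kips.
Bearing: edge l_c = 1.094, r_n = 42.66 kips; interior l_c = 1.938, r_n = 58.5 kips; R_n = 42.66 + 4·58.5 = 276.7 kips → 138 kips.
Block shear: A_gv = 6.25, A_nv = 4.281, A_nt = 0.5938 in²; R_n = min(0.6F_uA_nv, 0.6F_yA_gv) + U_bs·F_u·A_nt = 205.6 kips → 103 kips.
Bolt shear governs: 59.6 kips.

59.6 kips (bolt shear governs)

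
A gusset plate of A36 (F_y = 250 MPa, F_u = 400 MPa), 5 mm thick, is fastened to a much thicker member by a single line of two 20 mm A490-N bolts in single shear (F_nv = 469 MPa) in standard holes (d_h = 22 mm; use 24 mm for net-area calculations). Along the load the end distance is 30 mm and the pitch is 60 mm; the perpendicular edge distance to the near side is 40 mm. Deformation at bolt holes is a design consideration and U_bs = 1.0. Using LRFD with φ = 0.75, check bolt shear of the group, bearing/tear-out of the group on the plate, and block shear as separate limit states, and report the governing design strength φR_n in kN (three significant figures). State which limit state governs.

Bolt shear: A_b = π·20²/4 = 314.2 mm²; R_n = 469 × 314.2 × 2 × 1 / 1000 = 294.7 kN → 0.75 × 294.7 = 221 kN.
Bearing: edge l_c = 19, r_n = 45.6 kN; interior l_c = 38, r_n = 91.2 kN; R_n = 45.6 + 1·91.2 = 136.8 kN → 103 kN.
Block shear: A_gv = 450, A_nv = 270, A_nt = 140 mm²; R_n = min(0.6F_uA_nv, 0.6F_yA_gv) + U_bs·F_u·A_nt = 120.8 kN → 90.6 kN.
Block shear governs: 90.6 kN.

90.6 kN (block shear governs)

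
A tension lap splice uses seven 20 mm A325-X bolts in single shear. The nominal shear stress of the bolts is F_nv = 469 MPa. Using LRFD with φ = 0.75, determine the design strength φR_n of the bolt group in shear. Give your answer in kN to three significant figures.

A_b = π × 20² / 4 = 314.2 mm².
R_n = F_nv · A_b · n · n_s = 469 × 314.2 × 7 × 1 / 1000 = 1031 kN.
Design strength φR_n = 0.75 × 1031 = 774 kN.

774 kN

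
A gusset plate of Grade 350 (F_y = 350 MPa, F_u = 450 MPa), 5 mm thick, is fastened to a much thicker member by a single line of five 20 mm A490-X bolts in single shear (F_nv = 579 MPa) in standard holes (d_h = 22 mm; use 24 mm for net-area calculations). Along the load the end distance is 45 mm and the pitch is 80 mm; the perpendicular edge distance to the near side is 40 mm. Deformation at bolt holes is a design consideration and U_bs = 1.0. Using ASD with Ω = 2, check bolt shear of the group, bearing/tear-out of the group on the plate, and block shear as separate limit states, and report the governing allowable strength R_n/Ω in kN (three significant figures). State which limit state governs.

205 kN (block shear governs)

Bolt shear: A_b = π·20²/4 = 314.2 mm²; R_n = 579 × 314.2 × 5 × 1 / 1000 = 909.5 kN → 909.5 / 2 = 455 kN.
Bearing: edge l_c = 34, r_n = 91.8 kN; interior l_c = 58, r_n = 108 kN; R_n = 91.8 + 4·108 = 523.8 kN → 262 kN.
Block shear: A_gv = 1825, A_nv = 1285, A_nt = 140 mm²; R_n = min(0.6F_uA_nv, 0.6F_yA_gv) + U_bs·F_u·A_nt = 409.9 kN → 205 kN.
Block shear governs: 205 kN.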